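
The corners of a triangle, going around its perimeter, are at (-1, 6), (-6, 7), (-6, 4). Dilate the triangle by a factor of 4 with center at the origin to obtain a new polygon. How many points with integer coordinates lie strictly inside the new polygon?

Using the shoelace formula, 2A = |[(-1)·7 − (-6)·6] + [(-6)·4 − (-6)·7] + [(-6)·6 − (-1)·4]| = 15, so the area is 15/2.
The number of boundary lattice points is Σ gcd(|Δx|,|Δy|) = gcd(5,1) + gcd(0,3) + gcd(5,2) = 1+3+1 = 5.
Scaling by 4 multiplies the area by 4² = 16 (so the new area is 120) and multiplies the boundary lattice-point count by 4, giving 20.
By Pick's theorem, the interior count of the dilated polygon is 120 − 20/2 + 1 = 111.

111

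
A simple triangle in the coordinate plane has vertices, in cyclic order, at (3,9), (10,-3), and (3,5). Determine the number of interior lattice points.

The shoelace formula gives twice the area as |[3·(-3) − 10·9] + [10·5 − 3·(-3)] + [3·9 − 3·5]| = 28, so the area is 14.
Along each edge there are gcd(|Δx|,|Δy|)+1 lattice points, so counting each shared vertex once the boundary has gcd(7,12) + gcd(7,8) + gcd(0,4) = 1+1+4 = 6.
Pick's theorem gives I = A − B/2 + 1 = 14 − 6/2 + 1 = 12.

12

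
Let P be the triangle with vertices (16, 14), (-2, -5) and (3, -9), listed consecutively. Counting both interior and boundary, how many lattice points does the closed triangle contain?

86

Using the shoelace formula, 2A = |(16·(-5) − (-2)·14) + ((-2)·(-9) − 3·(-5)) + (3·14 − 16·(-9))| = 167, so the area is 167/2.
Along each edge there are gcd(|Δx|,|Δy|)+1 lattice points, so counting each shared vertex once the boundary has gcd(18,19) + gcd(5,4) + gcd(13,23) = 1+1+1 = 3.
Pick's theorem gives I = A − B/2 + 1 = 167/2 − 3/2 + 1 = 83, so the closed region contains I + B = 83 + 3 = 86 lattice points.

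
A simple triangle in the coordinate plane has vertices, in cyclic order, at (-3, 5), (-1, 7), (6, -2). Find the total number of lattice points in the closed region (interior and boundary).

19

Using the shoelace formula, 2A = |[(-3)·7 − (-1)·5] + [(-1)·(-2) − 6·7] + [6·5 − (-3)·(-2)]| = 32, so the area is 16.
Summing gcd(|Δx|,|Δy|) over the edges gives the boundary count: gcd(2,2) + gcd(7,9) + gcd(9,7) = 2+1+1 = 4.
Pick's theorem gives I = A − B/2 + 1 = 16 − 4/2 + 1 = 15, so the closed region contains I + B = 15 + 4 = 19 lattice points.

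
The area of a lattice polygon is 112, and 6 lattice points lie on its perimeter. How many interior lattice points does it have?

From Pick's theorem, I = A − B/2 + 1 = 112 − 6/2 + 1 = 110.

110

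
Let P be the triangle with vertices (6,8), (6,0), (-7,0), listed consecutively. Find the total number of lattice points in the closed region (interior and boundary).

64

The shoelace formula gives twice the area as |(6·0 − 6·8) + (6·0 − (-7)·0) + ((-7)·8 − 6·0)| = 104, so the area is 52.
Summing gcd(|Δx|,|Δy|) over the edges gives the boundary count: gcd(0,8) + gcd(13,0) + gcd(13,8) = 8+13+1 = 22.
Pick's theorem gives I = A − B/2 + 1 = 52 − 22/2 + 1 = 42, so the closed region contains I + B = 42 + 22 = 64 lattice points.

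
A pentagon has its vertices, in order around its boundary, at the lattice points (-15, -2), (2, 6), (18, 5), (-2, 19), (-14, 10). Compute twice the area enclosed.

By the shoelace formula, twice the signed area is |[(-15)·6 − 2·(-2)] + [2·5 − 18·6] + [18·19 − (-2)·5] + [(-2)·10 − (-14)·19] + [(-14)·(-2) − (-15)·10]| = 592, so the area is 296.

592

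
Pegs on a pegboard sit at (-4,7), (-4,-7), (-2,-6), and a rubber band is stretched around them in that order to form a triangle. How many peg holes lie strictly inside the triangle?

7

The shoelace formula gives twice the area as |((-4)·(-7) − (-4)·7) + ((-4)·(-6) − (-2)·(-7)) + ((-2)·7 − (-4)·(-6))| = 28, so the area is 14.
The number of boundary lattice points is Σ gcd(|Δx|,|Δy|) = gcd(0,14) + gcd(2,1) + gcd(2,13) = 14+1+1 = 16.
Pick's theorem gives I = A − B/2 + 1 = 14 − 16/2 + 1 = 7.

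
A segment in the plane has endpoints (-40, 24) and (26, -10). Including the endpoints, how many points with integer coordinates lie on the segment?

The number of lattice points on a segment between lattice points is gcd(|Δx|,|Δy|) + 1 = gcd(66,34) + 1 = 2 + 1 = 3.

3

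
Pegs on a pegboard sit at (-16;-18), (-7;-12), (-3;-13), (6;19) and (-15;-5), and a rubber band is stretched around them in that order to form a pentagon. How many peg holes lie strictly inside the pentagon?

Using the shoelace formula, 2A = |((-16)·(-12) − (-7)·(-18)) + ((-7)·(-13) − (-3)·(-12)) + ((-3)·19 − 6·(-13)) + (6·(-5) − (-15)·19) + ((-15)·(-18) − (-16)·(-5))| = 587, so the area is 587/2.
The number of boundary lattice points is Σ gcd(|Δx|,|Δy|) = gcd(9,6) + gcd(4,1) + gcd(9,32) + gcd(21,24) + gcd(1,13) = 3+1+1+3+1 = 9.
By Pick's theorem A = I + B/2 − 1, so I = 587/2 − 9/2 + 1 = 290.

290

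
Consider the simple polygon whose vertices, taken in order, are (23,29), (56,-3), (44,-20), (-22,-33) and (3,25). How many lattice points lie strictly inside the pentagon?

2753

The shoelace formula gives twice the area as |(23·(-3) − 56·29) + (56·(-20) − 44·(-3)) + (44·(-33) − (-22)·(-20)) + ((-22)·25 − 3·(-33)) + (3·29 − 23·25)| = 5512, so the area is 2756.
The number of boundary lattice points is Σ gcd(|Δx|,|Δy|) = gcd(33,32) + gcd(12,17) + gcd(66,13) + gcd(25,58) + gcd(20,4) = 1+1+1+1+4 = 8.
Pick's theorem gives I = A − B/2 + 1 = 2756 − 8/2 + 1 = 2753.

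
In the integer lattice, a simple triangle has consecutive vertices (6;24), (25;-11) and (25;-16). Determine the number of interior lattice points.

45

The shoelace formula gives twice the area as |(6·(-11) − 25·24) + (25·(-16) − 25·(-11)) + (25·24 − 6·(-16))| = 95, so the area is 47.5.
The number of boundary lattice points is Σ gcd(|Δx|,|Δy|) = gcd(19,35) + gcd(0,5) + gcd(19,40) = 1+5+1 = 7.
By Pick's theorem A = I + B/2 − 1, so I = 47.5 − 7/2 + 1 = 45.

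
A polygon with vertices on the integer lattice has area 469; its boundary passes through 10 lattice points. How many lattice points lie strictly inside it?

465

Pick's theorem A = I + B/2 − 1 rearranges to I = A − B/2 + 1 = 469 − 10/2 + 1 = 465.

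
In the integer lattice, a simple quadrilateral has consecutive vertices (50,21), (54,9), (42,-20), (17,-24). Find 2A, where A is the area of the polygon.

The shoelace formula gives twice the area as |(50·9 − 54·21) + (54·(-20) − 42·9) + (42·(-24) − 17·(-20)) + (17·21 − 50·(-24))| = 1253, so the area is 1253/2.

1253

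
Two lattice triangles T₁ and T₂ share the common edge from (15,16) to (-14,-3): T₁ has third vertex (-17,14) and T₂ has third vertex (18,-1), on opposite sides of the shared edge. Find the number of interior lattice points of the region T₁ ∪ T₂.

The union is the simple quadrilateral with vertices (15,16), (-17,14), (-14,-3), (18,-1) in order.
By the shoelace formula, twice the signed area is |(15·14 − (-17)·16) + ((-17)·(-3) − (-14)·14) + ((-14)·(-1) − 18·(-3)) + (18·16 − 15·(-1))| = 1100, so the area is 550.
Summing gcd(|Δx|,|Δy|) over the edges gives the boundary count: gcd(32,2) + gcd(3,17) + gcd(32,2) + gcd(3,17) = 2+1+2+1 = 6.
By Pick's theorem I = A − B/2 + 1 = 550 − 6/2 + 1 = 548.

548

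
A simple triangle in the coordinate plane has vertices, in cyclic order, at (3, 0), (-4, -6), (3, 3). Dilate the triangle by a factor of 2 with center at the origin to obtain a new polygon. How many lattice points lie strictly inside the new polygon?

38

The shoelace formula gives twice the area as |(3·(-6) − (-4)·0) + ((-4)·3 − 3·(-6)) + (3·0 − 3·3)| = 21, so the area is 21/2.
Along each edge there are gcd(|Δx|,|Δy|)+1 lattice points, so counting each shared vertex once the boundary has gcd(7,6) + gcd(7,9) + gcd(0,3) = 1+1+3 = 5.
Scaling by 2 multiplies the area by 2² = 4 (so the new area is 42) and multiplies the boundary lattice-point count by 2, giving 10.
By Pick's theorem, the interior count of the dilated polygon is 42 − 10/2 + 1 = 38.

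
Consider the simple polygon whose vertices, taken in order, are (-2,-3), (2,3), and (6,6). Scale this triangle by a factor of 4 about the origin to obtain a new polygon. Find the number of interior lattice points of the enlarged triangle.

Using the shoelace formula, 2A = |[(-2)·3 − 2·(-3)] + [2·6 − 6·3] + [6·(-3) − (-2)·6]| = 12, so the area is 6.
Summing gcd(|Δx|,|Δy|) over the edges gives the boundary count: gcd(4,6) + gcd(4,3) + gcd(8,9) = 2+1+1 = 4.
Scaling by 4 multiplies the area by 4² = 16 (so the new area is 96) and multiplies the boundary lattice-point count by 4, giving 16.
By Pick's theorem, the interior count of the dilated polygon is 96 − 16/2 + 1 = 89.

89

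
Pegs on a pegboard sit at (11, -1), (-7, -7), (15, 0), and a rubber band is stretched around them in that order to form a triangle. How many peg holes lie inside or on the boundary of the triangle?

Using the shoelace formula, 2A = |[11·(-7) − (-7)·(-1)] + [(-7)·0 − 15·(-7)] + [15·(-1) − 11·0]| = 6, so the area is 3.
The number of boundary lattice points is Σ gcd(|Δx|,|Δy|) = gcd(18,6) + gcd(22,7) + gcd(4,1) = 6+1+1 = 8.
Pick's theorem gives I = A − B/2 + 1 = 3 − 8/2 + 1 = 0, so the closed region contains I + B = 0 + 8 = 8 lattice points.

8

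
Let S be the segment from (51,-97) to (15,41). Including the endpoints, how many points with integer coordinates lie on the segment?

7

The number of lattice points on a segment between lattice points is gcd(|Δx|,|Δy|) + 1 = gcd(36,138) + 1 = 6 + 1 = 7.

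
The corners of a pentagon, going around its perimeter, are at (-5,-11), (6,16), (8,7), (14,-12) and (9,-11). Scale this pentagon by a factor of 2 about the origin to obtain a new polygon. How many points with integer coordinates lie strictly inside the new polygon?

The shoelace formula gives twice the area as |[(-5)·16 − 6·(-11)] + [6·7 − 8·16] + [8·(-12) − 14·7] + [14·(-11) − 9·(-12)] + [9·(-11) − (-5)·(-11)]| = 494, so the area is 247.
Summing gcd(|Δx|,|Δy|) over the edges gives the boundary count: gcd(11,27) + gcd(2,9) + gcd(6,19) + gcd(5,1) + gcd(14,0) = 1+1+1+1+14 = 18.
Scaling by 2 multiplies the area by 2² = 4 (so the new area is 988) and multiplies the boundary lattice-point count by 2, giving 36.
By Pick's theorem, the interior count of the dilated polygon is 988 − 36/2 + 1 = 971.

971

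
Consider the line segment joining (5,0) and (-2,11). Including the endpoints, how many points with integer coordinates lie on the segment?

2

The number of lattice points on a segment between lattice points is gcd(|Δx|,|Δy|) + 1 = gcd(7,11) + 1 = 1 + 1 = 2.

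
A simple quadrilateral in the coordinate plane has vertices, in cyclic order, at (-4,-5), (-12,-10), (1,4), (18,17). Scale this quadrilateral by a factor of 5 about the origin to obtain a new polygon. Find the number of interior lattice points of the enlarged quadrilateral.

The shoelace formula gives twice the area as |[(-4)·(-10) − (-12)·(-5)] + [(-12)·4 − 1·(-10)] + [1·17 − 18·4] + [18·(-5) − (-4)·17]| = 135, so the area is 135/2.
Summing gcd(|Δx|,|Δy|) over the edges gives the boundary count: gcd(8,5) + gcd(13,14) + gcd(17,13) + gcd(22,22) = 1+1+1+22 = 25.
Scaling by 5 multiplies the area by 5² = 25 (so the new area is 3375/2) and multiplies the boundary lattice-point count by 5, giving 125.
By Pick's theorem, the interior count of the dilated polygon is 3375/2 − 125/2 + 1 = 1626.

1626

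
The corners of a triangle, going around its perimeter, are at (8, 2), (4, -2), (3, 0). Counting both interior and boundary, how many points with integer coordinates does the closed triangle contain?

10

The shoelace formula gives twice the area as |(8·(-2) − 4·2) + (4·0 − 3·(-2)) + (3·2 − 8·0)| = 12, so the area is 6.
Along each edge there are gcd(|Δx|,|Δy|)+1 lattice points, so counting each shared vertex once the boundary has gcd(4,4) + gcd(1,2) + gcd(5,2) = 4+1+1 = 6.
Pick's theorem gives I = A − B/2 + 1 = 6 − 6/2 + 1 = 4, so the closed region contains I + B = 4 + 6 = 10 lattice points.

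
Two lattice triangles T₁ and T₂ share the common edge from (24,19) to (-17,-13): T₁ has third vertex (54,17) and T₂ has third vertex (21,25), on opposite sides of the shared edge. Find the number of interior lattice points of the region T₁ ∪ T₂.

The union is the simple quadrilateral with vertices (24,19), (54,17), (-17,-13), (21,25) in order.
By the shoelace formula, twice the signed area is |(24·17 − 54·19) + (54·(-13) − (-17)·17) + ((-17)·25 − 21·(-13)) + (21·19 − 24·25)| = 1384, so the area is 692.
The number of boundary lattice points is Σ gcd(|Δx|,|Δy|) = gcd(30,2) + gcd(71,30) + gcd(38,38) + gcd(3,6) = 2+1+38+3 = 44.
By Pick's theorem I = A − B/2 + 1 = 692 − 44/2 + 1 = 671.

671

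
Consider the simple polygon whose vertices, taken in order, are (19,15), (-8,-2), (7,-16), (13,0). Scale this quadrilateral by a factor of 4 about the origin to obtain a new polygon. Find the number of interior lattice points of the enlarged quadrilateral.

5003

The shoelace formula gives twice the area as |(19·(-2) − (-8)·15) + ((-8)·(-16) − 7·(-2)) + (7·0 − 13·(-16)) + (13·15 − 19·0)| = 627, so the area is 313.5.
The number of boundary lattice points is Σ gcd(|Δx|,|Δy|) = gcd(27,17) + gcd(15,14) + gcd(6,16) + gcd(6,15) = 1+1+2+3 = 7.
Scaling by 4 multiplies the area by 4² = 16 (so the new area is 5016) and multiplies the boundary lattice-point count by 4, giving 28.
By Pick's theorem, the interior count of the dilated polygon is 5016 − 28/2 + 1 = 5003.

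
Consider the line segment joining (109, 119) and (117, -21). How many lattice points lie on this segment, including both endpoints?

5

The number of lattice points on a segment between lattice points is gcd(|Δx|,|Δy|) + 1 = gcd(8,140) + 1 = 4 + 1 = 5.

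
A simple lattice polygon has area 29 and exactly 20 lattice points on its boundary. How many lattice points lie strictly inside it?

From Pick's theorem, I = A − B/2 + 1 = 29 − 20/2 + 1 = 20.

20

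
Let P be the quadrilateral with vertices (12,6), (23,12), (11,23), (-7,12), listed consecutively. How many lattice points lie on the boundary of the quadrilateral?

4

Along each edge there are gcd(|Δx|,|Δy|)+1 lattice points, so counting each shared vertex once the boundary has gcd(11,6) + gcd(12,11) + gcd(18,11) + gcd(19,6) = 1+1+1+1 = 4.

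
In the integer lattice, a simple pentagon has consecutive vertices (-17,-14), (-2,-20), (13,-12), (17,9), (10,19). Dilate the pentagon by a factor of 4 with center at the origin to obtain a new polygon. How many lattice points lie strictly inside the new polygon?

10647

Using the shoelace formula, 2A = |((-17)·(-20) − (-2)·(-14)) + ((-2)·(-12) − 13·(-20)) + (13·9 − 17·(-12)) + (17·19 − 10·9) + (10·(-14) − (-17)·19)| = 1333, so the area is 666.5.
The number of boundary lattice points is Σ gcd(|Δx|,|Δy|) = gcd(15,6) + gcd(15,8) + gcd(4,21) + gcd(7,10) + gcd(27,33) = 3+1+1+1+3 = 9.
Scaling by 4 multiplies the area by 4² = 16 (so the new area is 10664) and multiplies the boundary lattice-point count by 4, giving 36.
By Pick's theorem, the interior count of the dilated polygon is 10664 − 36/2 + 1 = 10647.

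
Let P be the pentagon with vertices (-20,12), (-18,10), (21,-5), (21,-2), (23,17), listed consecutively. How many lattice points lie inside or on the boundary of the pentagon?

The shoelace formula gives twice the area as |[(-20)·10 − (-18)·12] + [(-18)·(-5) − 21·10] + [21·(-2) − 21·(-5)] + [21·17 − 23·(-2)] + [23·12 − (-20)·17]| = 978, so the area is 489.
Summing gcd(|Δx|,|Δy|) over the edges gives the boundary count: gcd(2,2) + gcd(39,15) + gcd(0,3) + gcd(2,19) + gcd(43,5) = 2+3+3+1+1 = 10.
Pick's theorem gives I = A − B/2 + 1 = 489 − 10/2 + 1 = 485, so the closed region contains I + B = 485 + 10 = 495 lattice points.

495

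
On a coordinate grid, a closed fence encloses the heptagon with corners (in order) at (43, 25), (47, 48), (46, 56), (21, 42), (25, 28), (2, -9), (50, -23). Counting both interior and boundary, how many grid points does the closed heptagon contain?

Using the shoelace formula, 2A = |[43·48 − 47·25] + [47·56 − 46·48] + [46·42 − 21·56] + [21·28 − 25·42] + [25·(-9) − 2·28] + [2·(-23) − 50·(-9)] + [50·25 − 43·(-23)]| = 3969, so the area is 3969/2.
Summing gcd(|Δx|,|Δy|) over the edges gives the boundary count: gcd(4,23) + gcd(1,8) + gcd(25,14) + gcd(4,14) + gcd(23,37) + gcd(48,14) + gcd(7,48) = 1+1+1+2+1+2+1 = 9.
Pick's theorem gives I = A − B/2 + 1 = 3969/2 − 9/2 + 1 = 1981, so the closed region contains I + B = 1981 + 9 = 1990 lattice points.

1990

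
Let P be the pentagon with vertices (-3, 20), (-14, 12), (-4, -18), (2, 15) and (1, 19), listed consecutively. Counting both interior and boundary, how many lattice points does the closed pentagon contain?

By the shoelace formula, twice the signed area is |[(-3)·12 − (-14)·20] + [(-14)·(-18) − (-4)·12] + [(-4)·15 − 2·(-18)] + [2·19 − 1·15] + [1·20 − (-3)·19]| = 620, so the area is 310.
Summing gcd(|Δx|,|Δy|) over the edges gives the boundary count: gcd(11,8) + gcd(10,30) + gcd(6,33) + gcd(1,4) + gcd(4,1) = 1+10+3+1+1 = 16.
Pick's theorem gives I = A − B/2 + 1 = 310 − 16/2 + 1 = 303, so the closed region contains I + B = 303 + 16 = 319 lattice points.

319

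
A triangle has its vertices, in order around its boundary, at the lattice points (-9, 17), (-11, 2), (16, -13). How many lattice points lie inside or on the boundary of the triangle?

223

The shoelace formula gives twice the area as |[(-9)·2 − (-11)·17] + [(-11)·(-13) − 16·2] + [16·17 − (-9)·(-13)]| = 435, so the area is 435/2.
Summing gcd(|Δx|,|Δy|) over the edges gives the boundary count: gcd(2,15) + gcd(27,15) + gcd(25,30) = 1+3+5 = 9.
Pick's theorem gives I = A − B/2 + 1 = 435/2 − 9/2 + 1 = 214, so the closed region contains I + B = 214 + 9 = 223 lattice points.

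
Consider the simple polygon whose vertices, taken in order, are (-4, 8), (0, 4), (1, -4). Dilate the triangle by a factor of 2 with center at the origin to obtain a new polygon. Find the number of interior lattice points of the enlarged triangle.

The shoelace formula gives twice the area as |((-4)·4 − 0·8) + (0·(-4) − 1·4) + (1·8 − (-4)·(-4))| = 28, so the area is 14.
Summing gcd(|Δx|,|Δy|) over the edges gives the boundary count: gcd(4,4) + gcd(1,8) + gcd(5,12) = 4+1+1 = 6.
Scaling by 2 multiplies the area by 2² = 4 (so the new area is 56) and multiplies the boundary lattice-point count by 2, giving 12.
By Pick's theorem, the interior count of the dilated polygon is 56 − 12/2 + 1 = 51.

51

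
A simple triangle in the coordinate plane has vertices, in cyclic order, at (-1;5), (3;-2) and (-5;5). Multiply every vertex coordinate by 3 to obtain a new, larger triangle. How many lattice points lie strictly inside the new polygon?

118

By the shoelace formula, twice the signed area is |((-1)·(-2) − 3·5) + (3·5 − (-5)·(-2)) + ((-5)·5 − (-1)·5)| = 28, so the area is 14.
Along each edge there are gcd(|Δx|,|Δy|)+1 lattice points, so counting each shared vertex once the boundary has gcd(4,7) + gcd(8,7) + gcd(4,0) = 1+1+4 = 6.
Scaling by 3 multiplies the area by 3² = 9 (so the new area is 126) and multiplies the boundary lattice-point count by 3, giving 18.
By Pick's theorem, the interior count of the dilated polygon is 126 − 18/2 + 1 = 118.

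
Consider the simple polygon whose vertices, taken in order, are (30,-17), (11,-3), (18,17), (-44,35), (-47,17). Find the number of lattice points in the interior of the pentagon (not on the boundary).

The shoelace formula gives twice the area as |[30·(-3) − 11·(-17)] + [11·17 − 18·(-3)] + [18·35 − (-44)·17] + [(-44)·17 − (-47)·35] + [(-47)·(-17) − 30·17]| = 2902, so the area is 1451.
Along each edge there are gcd(|Δx|,|Δy|)+1 lattice points, so counting each shared vertex once the boundary has gcd(19,14) + gcd(7,20) + gcd(62,18) + gcd(3,18) + gcd(77,34) = 1+1+2+3+1 = 8.
Pick's theorem gives I = A − B/2 + 1 = 1451 − 8/2 + 1 = 1448.

1448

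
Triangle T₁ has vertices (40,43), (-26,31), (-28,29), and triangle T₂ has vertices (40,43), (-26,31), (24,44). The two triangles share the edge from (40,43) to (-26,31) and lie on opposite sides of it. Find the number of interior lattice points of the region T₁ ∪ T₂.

The union is the simple quadrilateral with vertices (40,43), (-28,29), (-26,31), (24,44) in order.
The shoelace formula gives twice the area as |(40·29 − (-28)·43) + ((-28)·31 − (-26)·29) + ((-26)·44 − 24·31) + (24·43 − 40·44)| = 366, so the area is 183.
Summing gcd(|Δx|,|Δy|) over the edges gives the boundary count: gcd(68,14) + gcd(2,2) + gcd(50,13) + gcd(16,1) = 2+2+1+1 = 6.
By Pick's theorem I = A − B/2 + 1 = 183 − 6/2 + 1 = 181.

181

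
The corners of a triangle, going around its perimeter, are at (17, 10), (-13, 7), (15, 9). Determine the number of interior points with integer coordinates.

The shoelace formula gives twice the area as |(17·7 − (-13)·10) + ((-13)·9 − 15·7) + (15·10 − 17·9)| = 24, so the area is 12.
Summing gcd(|Δx|,|Δy|) over the edges gives the boundary count: gcd(30,3) + gcd(28,2) + gcd(2,1) = 3+2+1 = 6.
By Pick's theorem A = I + B/2 − 1, so I = 12 − 6/2 + 1 = 10.

10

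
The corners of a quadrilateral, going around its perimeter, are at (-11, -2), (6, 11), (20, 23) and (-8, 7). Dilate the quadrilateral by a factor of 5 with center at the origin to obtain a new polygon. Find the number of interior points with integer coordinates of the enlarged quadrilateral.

2801

By the shoelace formula, twice the signed area is |((-11)·11 − 6·(-2)) + (6·23 − 20·11) + (20·7 − (-8)·23) + ((-8)·(-2) − (-11)·7)| = 226, so the area is 113.
The number of boundary lattice points is Σ gcd(|Δx|,|Δy|) = gcd(17,13) + gcd(14,12) + gcd(28,16) + gcd(3,9) = 1+2+4+3 = 10.
Scaling by 5 multiplies the area by 5² = 25 (so the new area is 2825) and multiplies the boundary lattice-point count by 5, giving 50.
By Pick's theorem, the interior count of the dilated polygon is 2825 − 50/2 + 1 = 2801.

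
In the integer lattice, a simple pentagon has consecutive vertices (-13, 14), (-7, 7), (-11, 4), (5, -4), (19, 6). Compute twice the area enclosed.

530

By the shoelace formula, twice the signed area is |((-13)·7 − (-7)·14) + ((-7)·4 − (-11)·7) + ((-11)·(-4) − 5·4) + (5·6 − 19·(-4)) + (19·14 − (-13)·6)| = 530, so the area is 265.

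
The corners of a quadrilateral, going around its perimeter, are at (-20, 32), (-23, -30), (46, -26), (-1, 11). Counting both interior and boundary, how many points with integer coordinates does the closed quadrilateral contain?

1994

Using the shoelace formula, 2A = |((-20)·(-30) − (-23)·32) + ((-23)·(-26) − 46·(-30)) + (46·11 − (-1)·(-26)) + ((-1)·32 − (-20)·11)| = 3982, so the area is 1991.
Along each edge there are gcd(|Δx|,|Δy|)+1 lattice points, so counting each shared vertex once the boundary has gcd(3,62) + gcd(69,4) + gcd(47,37) + gcd(19,21) = 1+1+1+1 = 4.
Pick's theorem gives I = A − B/2 + 1 = 1991 − 4/2 + 1 = 1990, so the closed region contains I + B = 1990 + 4 = 1994 lattice points.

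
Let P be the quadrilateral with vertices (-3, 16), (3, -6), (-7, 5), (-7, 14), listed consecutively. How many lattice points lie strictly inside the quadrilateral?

The shoelace formula gives twice the area as |[(-3)·(-6) − 3·16] + [3·5 − (-7)·(-6)] + [(-7)·14 − (-7)·5] + [(-7)·16 − (-3)·14]| = 190, so the area is 95.
Summing gcd(|Δx|,|Δy|) over the edges gives the boundary count: gcd(6,22) + gcd(10,11) + gcd(0,9) + gcd(4,2) = 2+1+9+2 = 14.
By Pick's theorem A = I + B/2 − 1, so I = 95 − 14/2 + 1 = 89.

89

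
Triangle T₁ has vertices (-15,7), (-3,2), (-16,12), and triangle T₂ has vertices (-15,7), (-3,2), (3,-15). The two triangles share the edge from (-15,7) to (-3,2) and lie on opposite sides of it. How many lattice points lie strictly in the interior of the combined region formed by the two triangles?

The union is the simple quadrilateral with vertices (-15,7), (-16,12), (-3,2), (3,-15) in order.
Using the shoelace formula, 2A = |[(-15)·12 − (-16)·7] + [(-16)·2 − (-3)·12] + [(-3)·(-15) − 3·2] + [3·7 − (-15)·(-15)]| = 229, so the area is 229/2.
The number of boundary lattice points is Σ gcd(|Δx|,|Δy|) = gcd(1,5) + gcd(13,10) + gcd(6,17) + gcd(18,22) = 1+1+1+2 = 5.
By Pick's theorem I = A − B/2 + 1 = 229/2 − 5/2 + 1 = 113.

113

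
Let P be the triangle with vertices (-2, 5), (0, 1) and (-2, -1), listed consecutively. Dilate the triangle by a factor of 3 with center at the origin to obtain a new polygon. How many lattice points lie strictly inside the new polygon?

Using the shoelace formula, 2A = |[(-2)·1 − 0·5] + [0·(-1) − (-2)·1] + [(-2)·5 − (-2)·(-1)]| = 12, so the area is 6.
The number of boundary lattice points is Σ gcd(|Δx|,|Δy|) = gcd(2,4) + gcd(2,2) + gcd(0,6) = 2+2+6 = 10.
Scaling by 3 multiplies the area by 3² = 9 (so the new area is 54) and multiplies the boundary lattice-point count by 3, giving 30.
By Pick's theorem, the interior count of the dilated polygon is 54 − 30/2 + 1 = 40.

40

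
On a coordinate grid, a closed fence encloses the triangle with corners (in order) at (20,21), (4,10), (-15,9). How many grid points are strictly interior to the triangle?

Using the shoelace formula, 2A = |(20·10 − 4·21) + (4·9 − (-15)·10) + ((-15)·21 − 20·9)| = 193, so the area is 193/2.
The number of boundary lattice points is Σ gcd(|Δx|,|Δy|) = gcd(16,11) + gcd(19,1) + gcd(35,12) = 1+1+1 = 3.
Pick's theorem gives I = A − B/2 + 1 = 193/2 − 3/2 + 1 = 96.

96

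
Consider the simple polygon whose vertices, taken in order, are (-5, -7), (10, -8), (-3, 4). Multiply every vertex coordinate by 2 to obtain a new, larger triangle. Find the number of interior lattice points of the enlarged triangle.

332

The shoelace formula gives twice the area as |((-5)·(-8) − 10·(-7)) + (10·4 − (-3)·(-8)) + ((-3)·(-7) − (-5)·4)| = 167, so the area is 83.5.
Summing gcd(|Δx|,|Δy|) over the edges gives the boundary count: gcd(15,1) + gcd(13,12) + gcd(2,11) = 1+1+1 = 3.
Scaling by 2 multiplies the area by 2² = 4 (so the new area is 334) and multiplies the boundary lattice-point count by 2, giving 6.
By Pick's theorem, the interior count of the dilated polygon is 334 − 6/2 + 1 = 332.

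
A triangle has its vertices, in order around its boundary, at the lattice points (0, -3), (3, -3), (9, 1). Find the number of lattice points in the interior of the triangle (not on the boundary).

4

By the shoelace formula, twice the signed area is |[0·(-3) − 3·(-3)] + [3·1 − 9·(-3)] + [9·(-3) − 0·1]| = 12, so the area is 6.
The number of boundary lattice points is Σ gcd(|Δx|,|Δy|) = gcd(3,0) + gcd(6,4) + gcd(9,4) = 3+2+1 = 6.
Pick's theorem gives I = A − B/2 + 1 = 6 − 6/2 + 1 = 4.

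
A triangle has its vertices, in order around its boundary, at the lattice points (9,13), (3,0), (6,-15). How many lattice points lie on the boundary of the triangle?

5

Along each edge there are gcd(|Δx|,|Δy|)+1 lattice points, so counting each shared vertex once the boundary has gcd(6,13) + gcd(3,15) + gcd(3,28) = 1+3+1 = 5.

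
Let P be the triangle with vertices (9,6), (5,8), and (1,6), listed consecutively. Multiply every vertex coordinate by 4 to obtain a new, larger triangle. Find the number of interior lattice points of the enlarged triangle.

105

Using the shoelace formula, 2A = |[9·8 − 5·6] + [5·6 − 1·8] + [1·6 − 9·6]| = 16, so the area is 8.
The number of boundary lattice points is Σ gcd(|Δx|,|Δy|) = gcd(4,2) + gcd(4,2) + gcd(8,0) = 2+2+8 = 12.
Scaling by 4 multiplies the area by 4² = 16 (so the new area is 128) and multiplies the boundary lattice-point count by 4, giving 48.
By Pick's theorem, the interior count of the dilated polygon is 128 − 48/2 + 1 = 105.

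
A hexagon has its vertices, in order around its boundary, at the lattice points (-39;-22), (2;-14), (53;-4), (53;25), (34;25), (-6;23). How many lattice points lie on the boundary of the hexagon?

Summing gcd(|Δx|,|Δy|) over the edges gives the boundary count: gcd(41,8) + gcd(51,10) + gcd(0,29) + gcd(19,0) + gcd(40,2) + gcd(33,45) = 1+1+29+19+2+3 = 55.

55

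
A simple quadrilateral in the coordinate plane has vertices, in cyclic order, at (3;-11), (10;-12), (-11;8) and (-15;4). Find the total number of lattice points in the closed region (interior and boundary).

Using the shoelace formula, 2A = |(3·(-12) − 10·(-11)) + (10·8 − (-11)·(-12)) + ((-11)·4 − (-15)·8) + ((-15)·(-11) − 3·4)| = 251, so the area is 125.5.
Along each edge there are gcd(|Δx|,|Δy|)+1 lattice points, so counting each shared vertex once the boundary has gcd(7,1) + gcd(21,20) + gcd(4,4) + gcd(18,15) = 1+1+4+3 = 9.
Pick's theorem gives I = A − B/2 + 1 = 125.5 − 9/2 + 1 = 122, so the closed region contains I + B = 122 + 9 = 131 lattice points.

131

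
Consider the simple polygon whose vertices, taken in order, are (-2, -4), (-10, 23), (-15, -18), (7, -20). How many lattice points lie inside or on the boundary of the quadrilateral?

The shoelace formula gives twice the area as |((-2)·23 − (-10)·(-4)) + ((-10)·(-18) − (-15)·23) + ((-15)·(-20) − 7·(-18)) + (7·(-4) − (-2)·(-20))| = 797, so the area is 797/2.
The number of boundary lattice points is Σ gcd(|Δx|,|Δy|) = gcd(8,27) + gcd(5,41) + gcd(22,2) + gcd(9,16) = 1+1+2+1 = 5.
Pick's theorem gives I = A − B/2 + 1 = 797/2 − 5/2 + 1 = 397, so the closed region contains I + B = 397 + 5 = 402 lattice points.

402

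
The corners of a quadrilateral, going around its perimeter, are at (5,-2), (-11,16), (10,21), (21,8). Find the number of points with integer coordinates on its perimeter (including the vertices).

6

Along each edge there are gcd(|Δx|,|Δy|)+1 lattice points, so counting each shared vertex once the boundary has gcd(16,18) + gcd(21,5) + gcd(11,13) + gcd(16,10) = 2+1+1+2 = 6.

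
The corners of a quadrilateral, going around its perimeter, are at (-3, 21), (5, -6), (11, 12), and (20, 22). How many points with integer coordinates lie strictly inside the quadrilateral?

The shoelace formula gives twice the area as |[(-3)·(-6) − 5·21] + [5·12 − 11·(-6)] + [11·22 − 20·12] + [20·21 − (-3)·22]| = 527, so the area is 527/2.
Along each edge there are gcd(|Δx|,|Δy|)+1 lattice points, so counting each shared vertex once the boundary has gcd(8,27) + gcd(6,18) + gcd(9,10) + gcd(23,1) = 1+6+1+1 = 9.
Pick's theorem gives I = A − B/2 + 1 = 527/2 − 9/2 + 1 = 260.

260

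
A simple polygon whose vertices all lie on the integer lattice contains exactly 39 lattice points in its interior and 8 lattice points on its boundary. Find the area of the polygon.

42

Pick's theorem states A = I + B/2 − 1, so A = 39 + 8/2 − 1 = 42.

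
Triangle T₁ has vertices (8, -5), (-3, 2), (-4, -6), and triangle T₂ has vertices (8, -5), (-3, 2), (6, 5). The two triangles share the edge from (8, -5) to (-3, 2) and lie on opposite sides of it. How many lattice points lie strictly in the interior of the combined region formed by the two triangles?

The union is the simple quadrilateral with vertices (8, -5), (-4, -6), (-3, 2), (6, 5) in order.
By the shoelace formula, twice the signed area is |(8·(-6) − (-4)·(-5)) + ((-4)·2 − (-3)·(-6)) + ((-3)·5 − 6·2) + (6·(-5) − 8·5)| = 191, so the area is 95.5.
Along each edge there are gcd(|Δx|,|Δy|)+1 lattice points, so counting each shared vertex once the boundary has gcd(12,1) + gcd(1,8) + gcd(9,3) + gcd(2,10) = 1+1+3+2 = 7.
By Pick's theorem I = A − B/2 + 1 = 95.5 − 7/2 + 1 = 93.

93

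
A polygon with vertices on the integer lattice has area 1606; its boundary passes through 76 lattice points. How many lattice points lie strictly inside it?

From Pick's theorem, I = A − B/2 + 1 = 1606 − 76/2 + 1 = 1569.

1569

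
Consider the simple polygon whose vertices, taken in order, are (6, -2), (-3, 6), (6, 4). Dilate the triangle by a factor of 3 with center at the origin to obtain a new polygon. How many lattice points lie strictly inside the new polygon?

232

The shoelace formula gives twice the area as |(6·6 − (-3)·(-2)) + ((-3)·4 − 6·6) + (6·(-2) − 6·4)| = 54, so the area is 27.
The number of boundary lattice points is Σ gcd(|Δx|,|Δy|) = gcd(9,8) + gcd(9,2) + gcd(0,6) = 1+1+6 = 8.
Scaling by 3 multiplies the area by 3² = 9 (so the new area is 243) and multiplies the boundary lattice-point count by 3, giving 24.
By Pick's theorem, the interior count of the dilated polygon is 243 − 24/2 + 1 = 232.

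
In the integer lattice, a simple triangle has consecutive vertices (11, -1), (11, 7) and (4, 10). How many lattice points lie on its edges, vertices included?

10

Along each edge there are gcd(|Δx|,|Δy|)+1 lattice points, so counting each shared vertex once the boundary has gcd(0,8) + gcd(7,3) + gcd(7,11) = 8+1+1 = 10.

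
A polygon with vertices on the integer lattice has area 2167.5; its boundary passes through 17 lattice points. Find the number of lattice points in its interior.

2160

Pick's theorem A = I + B/2 − 1 rearranges to I = A − B/2 + 1 = 2167.5 − 17/2 + 1 = 2160.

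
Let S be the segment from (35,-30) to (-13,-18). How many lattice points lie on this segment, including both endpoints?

13

The number of lattice points on a segment between lattice points is gcd(|Δx|,|Δy|) + 1 = gcd(48,12) + 1 = 12 + 1 = 13.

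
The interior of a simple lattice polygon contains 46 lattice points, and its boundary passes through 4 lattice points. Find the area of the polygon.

47

By Pick's theorem, A = I + B/2 − 1 = 46 + 4/2 − 1 = 47.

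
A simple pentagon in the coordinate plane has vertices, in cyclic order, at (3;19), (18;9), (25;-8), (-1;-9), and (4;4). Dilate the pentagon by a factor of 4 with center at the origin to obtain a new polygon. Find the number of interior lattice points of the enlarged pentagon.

Using the shoelace formula, 2A = |[3·9 − 18·19] + [18·(-8) − 25·9] + [25·(-9) − (-1)·(-8)] + [(-1)·4 − 4·(-9)] + [4·19 − 3·4]| = 821, so the area is 410.5.
The number of boundary lattice points is Σ gcd(|Δx|,|Δy|) = gcd(15,10) + gcd(7,17) + gcd(26,1) + gcd(5,13) + gcd(1,15) = 5+1+1+1+1 = 9.
Scaling by 4 multiplies the area by 4² = 16 (so the new area is 6568) and multiplies the boundary lattice-point count by 4, giving 36.
By Pick's theorem, the interior count of the dilated polygon is 6568 − 36/2 + 1 = 6551.

6551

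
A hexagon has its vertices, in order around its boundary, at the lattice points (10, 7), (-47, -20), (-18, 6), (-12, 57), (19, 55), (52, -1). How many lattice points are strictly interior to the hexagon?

2853

The shoelace formula gives twice the area as |[10·(-20) − (-47)·7] + [(-47)·6 − (-18)·(-20)] + [(-18)·57 − (-12)·6] + [(-12)·55 − 19·57] + [19·(-1) − 52·55] + [52·7 − 10·(-1)]| = 5715, so the area is 2857.5.
Along each edge there are gcd(|Δx|,|Δy|)+1 lattice points, so counting each shared vertex once the boundary has gcd(57,27) + gcd(29,26) + gcd(6,51) + gcd(31,2) + gcd(33,56) + gcd(42,8) = 3+1+3+1+1+2 = 11.
By Pick's theorem A = I + B/2 − 1, so I = 2857.5 − 11/2 + 1 = 2853.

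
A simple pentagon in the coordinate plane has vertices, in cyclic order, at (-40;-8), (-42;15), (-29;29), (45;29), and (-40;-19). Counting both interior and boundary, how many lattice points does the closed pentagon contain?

Using the shoelace formula, 2A = |((-40)·15 − (-42)·(-8)) + ((-42)·29 − (-29)·15) + ((-29)·29 − 45·29) + (45·(-19) − (-40)·29) + ((-40)·(-8) − (-40)·(-19))| = 4000, so the area is 2000.
Along each edge there are gcd(|Δx|,|Δy|)+1 lattice points, so counting each shared vertex once the boundary has gcd(2,23) + gcd(13,14) + gcd(74,0) + gcd(85,48) + gcd(0,11) = 1+1+74+1+11 = 88.
Pick's theorem gives I = A − B/2 + 1 = 2000 − 88/2 + 1 = 1957, so the closed region contains I + B = 1957 + 88 = 2045 lattice points.

2045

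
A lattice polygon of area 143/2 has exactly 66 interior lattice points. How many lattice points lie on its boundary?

13

Pick's theorem gives A = I + B/2 − 1, so B = 2(A − I + 1) = 2(143/2 − 66 + 1) = 13.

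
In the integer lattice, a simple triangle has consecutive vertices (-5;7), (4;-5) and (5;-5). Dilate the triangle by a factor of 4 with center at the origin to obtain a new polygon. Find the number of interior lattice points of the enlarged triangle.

Using the shoelace formula, 2A = |((-5)·(-5) − 4·7) + (4·(-5) − 5·(-5)) + (5·7 − (-5)·(-5))| = 12, so the area is 6.
Along each edge there are gcd(|Δx|,|Δy|)+1 lattice points, so counting each shared vertex once the boundary has gcd(9,12) + gcd(1,0) + gcd(10,12) = 3+1+2 = 6.
Scaling by 4 multiplies the area by 4² = 16 (so the new area is 96) and multiplies the boundary lattice-point count by 4, giving 24.
By Pick's theorem, the interior count of the dilated polygon is 96 − 24/2 + 1 = 85.

85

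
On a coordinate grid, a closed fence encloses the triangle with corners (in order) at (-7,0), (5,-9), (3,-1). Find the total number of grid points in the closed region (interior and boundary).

The shoelace formula gives twice the area as |((-7)·(-9) − 5·0) + (5·(-1) − 3·(-9)) + (3·0 − (-7)·(-1))| = 78, so the area is 39.
Summing gcd(|Δx|,|Δy|) over the edges gives the boundary count: gcd(12,9) + gcd(2,8) + gcd(10,1) = 3+2+1 = 6.
Pick's theorem gives I = A − B/2 + 1 = 39 − 6/2 + 1 = 37, so the closed region contains I + B = 37 + 6 = 43 lattice points.

43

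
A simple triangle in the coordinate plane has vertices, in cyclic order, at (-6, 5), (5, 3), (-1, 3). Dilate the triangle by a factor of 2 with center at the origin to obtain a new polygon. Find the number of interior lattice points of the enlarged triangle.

17

Using the shoelace formula, 2A = |[(-6)·3 − 5·5] + [5·3 − (-1)·3] + [(-1)·5 − (-6)·3]| = 12, so the area is 6.
Summing gcd(|Δx|,|Δy|) over the edges gives the boundary count: gcd(11,2) + gcd(6,0) + gcd(5,2) = 1+6+1 = 8.
Scaling by 2 multiplies the area by 2² = 4 (so the new area is 24) and multiplies the boundary lattice-point count by 2, giving 16.
By Pick's theorem, the interior count of the dilated polygon is 24 − 16/2 + 1 = 17.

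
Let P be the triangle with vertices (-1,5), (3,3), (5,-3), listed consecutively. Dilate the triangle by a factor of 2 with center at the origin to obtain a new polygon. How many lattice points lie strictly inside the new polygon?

Using the shoelace formula, 2A = |((-1)·3 − 3·5) + (3·(-3) − 5·3) + (5·5 − (-1)·(-3))| = 20, so the area is 10.
The number of boundary lattice points is Σ gcd(|Δx|,|Δy|) = gcd(4,2) + gcd(2,6) + gcd(6,8) = 2+2+2 = 6.
Scaling by 2 multiplies the area by 2² = 4 (so the new area is 40) and multiplies the boundary lattice-point count by 2, giving 12.
By Pick's theorem, the interior count of the dilated polygon is 40 − 12/2 + 1 = 35.

35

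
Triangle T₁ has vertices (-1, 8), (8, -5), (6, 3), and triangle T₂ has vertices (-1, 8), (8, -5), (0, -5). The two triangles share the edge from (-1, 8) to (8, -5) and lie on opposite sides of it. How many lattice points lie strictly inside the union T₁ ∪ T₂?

70

The union is the simple quadrilateral with vertices (-1, 8), (6, 3), (8, -5), (0, -5) in order.
By the shoelace formula, twice the signed area is |((-1)·3 − 6·8) + (6·(-5) − 8·3) + (8·(-5) − 0·(-5)) + (0·8 − (-1)·(-5))| = 150, so the area is 75.
The number of boundary lattice points is Σ gcd(|Δx|,|Δy|) = gcd(7,5) + gcd(2,8) + gcd(8,0) + gcd(1,13) = 1+2+8+1 = 12.
By Pick's theorem I = A − B/2 + 1 = 75 − 12/2 + 1 = 70.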